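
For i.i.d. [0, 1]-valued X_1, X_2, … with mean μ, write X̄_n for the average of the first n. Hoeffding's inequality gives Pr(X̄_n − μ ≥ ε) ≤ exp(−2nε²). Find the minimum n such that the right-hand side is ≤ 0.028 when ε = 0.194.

Require exp(−2nε²) ≤ 0.028, i.e. 2nε² ≥ ln(1/0.028) = 3.575551.
So n ≥ 3.575551 / (2·0.194²) = 47.502.
The smallest integer n is 48.

48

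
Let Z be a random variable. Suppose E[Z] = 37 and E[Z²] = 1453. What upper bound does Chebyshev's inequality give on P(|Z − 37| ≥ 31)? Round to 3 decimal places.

0.087

Var(Z) = E[Z²] − (E[Z])² = 1453 − 1369 = 84.
Chebyshev's inequality: P(|Z − μ| ≥ t) ≤ Var(Z)/t² = 84/961 = 0.0874.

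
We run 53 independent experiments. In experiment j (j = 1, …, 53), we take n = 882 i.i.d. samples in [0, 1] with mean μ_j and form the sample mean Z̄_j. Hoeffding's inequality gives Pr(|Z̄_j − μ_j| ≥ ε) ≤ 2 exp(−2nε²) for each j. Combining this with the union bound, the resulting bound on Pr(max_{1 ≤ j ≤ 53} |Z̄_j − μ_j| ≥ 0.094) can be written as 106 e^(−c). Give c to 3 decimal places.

Union bound over the 53 events: Pr(max_{1 ≤ j ≤ 53} |Z̄_j − μ_j| ≥ 0.094) ≤ 53·2·exp(−2nε²) = 106 exp(−2·882·0.094²).
So c = 2·882·0.094² = 15.5867.

15.587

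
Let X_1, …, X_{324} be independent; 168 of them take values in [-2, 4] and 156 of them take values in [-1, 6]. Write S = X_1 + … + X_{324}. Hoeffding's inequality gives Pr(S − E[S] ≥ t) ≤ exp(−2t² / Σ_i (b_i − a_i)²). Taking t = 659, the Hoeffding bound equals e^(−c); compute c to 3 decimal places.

Σ(b_i − a_i)² = 168·6² + 156·7² = 13692.
c = 2t² / 13692 = 2·659² / 13692 = 63.4357.

63.436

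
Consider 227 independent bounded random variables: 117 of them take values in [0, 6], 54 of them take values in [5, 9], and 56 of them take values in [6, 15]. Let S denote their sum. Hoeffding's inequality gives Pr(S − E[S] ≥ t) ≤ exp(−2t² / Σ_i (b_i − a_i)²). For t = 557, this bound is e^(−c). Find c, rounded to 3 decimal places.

Σ(b_i − a_i)² = 117·6² + 54·4² + 56·9² = 9612.
c = 2t² / 9612 = 2·557² / 9612 = 64.5545.

64.555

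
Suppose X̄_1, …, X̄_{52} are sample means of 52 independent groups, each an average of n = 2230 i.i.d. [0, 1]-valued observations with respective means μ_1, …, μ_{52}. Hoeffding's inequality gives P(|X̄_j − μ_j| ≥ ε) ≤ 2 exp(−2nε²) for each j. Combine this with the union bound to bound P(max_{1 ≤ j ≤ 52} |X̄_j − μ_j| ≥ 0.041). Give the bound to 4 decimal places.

Per-experiment Hoeffding bound: 2·exp(−2·2230·0.041²) = 2·exp(−7.49726) = 0.0011092.
Union bound over 52 events: 52·0.0011092 = 0.05768.

0.0577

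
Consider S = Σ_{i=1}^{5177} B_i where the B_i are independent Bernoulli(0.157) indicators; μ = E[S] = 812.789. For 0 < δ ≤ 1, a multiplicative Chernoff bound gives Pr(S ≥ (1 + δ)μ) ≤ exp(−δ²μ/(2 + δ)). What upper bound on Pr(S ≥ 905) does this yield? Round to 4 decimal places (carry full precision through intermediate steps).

0.0071

Write 905 = (1 + δ)μ, so δ = 905/812.789 − 1 = 0.1134501…
Then the exponent is δ²μ/(2 + δ) = (905 − μ)² / (μ·(2 + δ)) = 4.949891.
Bound = exp(−4.949891) = 0.00708.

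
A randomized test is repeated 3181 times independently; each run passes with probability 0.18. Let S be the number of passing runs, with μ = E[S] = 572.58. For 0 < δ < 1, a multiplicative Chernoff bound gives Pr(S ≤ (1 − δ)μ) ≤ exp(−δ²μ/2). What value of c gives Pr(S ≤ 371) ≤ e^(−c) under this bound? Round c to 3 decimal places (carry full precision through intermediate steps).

Write 371 = (1 − δ)μ, so δ = 1 − 371/572.58 = 0.3520556…
Then the exponent is δ²μ/2 = (μ − 371)²/(2μ) = 35.483685.

35.484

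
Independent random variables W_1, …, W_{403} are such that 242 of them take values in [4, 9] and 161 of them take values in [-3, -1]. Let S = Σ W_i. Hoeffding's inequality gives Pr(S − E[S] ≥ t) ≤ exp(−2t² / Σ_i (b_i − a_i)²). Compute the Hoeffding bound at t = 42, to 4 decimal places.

Σ(b_i − a_i)² = 242·5² + 161·2² = 6694.
Exponent = 2·42² / 6694 = 0.52704.
Bound = exp(−0.52704) = 0.59035.

0.5904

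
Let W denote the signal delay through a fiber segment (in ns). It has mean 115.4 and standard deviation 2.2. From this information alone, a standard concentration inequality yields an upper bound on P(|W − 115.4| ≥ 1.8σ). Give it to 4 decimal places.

0.3086

Mean and variance are known, so Chebyshev's inequality applies.
Chebyshev: P(|W − μ| ≥ t) ≤ Var(W)/t².
Var(W) = σ² = 2.2² = 4.84.
t = 1.8·2.2 = 3.96.
Bound = 4.84 / 15.6816 = 0.3086.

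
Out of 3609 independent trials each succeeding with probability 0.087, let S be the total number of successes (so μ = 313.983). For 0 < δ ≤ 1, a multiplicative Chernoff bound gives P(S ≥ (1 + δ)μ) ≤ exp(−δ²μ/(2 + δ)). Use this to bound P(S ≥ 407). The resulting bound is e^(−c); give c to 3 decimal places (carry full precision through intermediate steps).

Write 407 = (1 + δ)μ, so δ = 407/313.983 − 1 = 0.2962485…
Then the exponent is δ²μ/(2 + δ) = (407 − μ)² / (μ·(2 + δ)) = 12.000508.

12.001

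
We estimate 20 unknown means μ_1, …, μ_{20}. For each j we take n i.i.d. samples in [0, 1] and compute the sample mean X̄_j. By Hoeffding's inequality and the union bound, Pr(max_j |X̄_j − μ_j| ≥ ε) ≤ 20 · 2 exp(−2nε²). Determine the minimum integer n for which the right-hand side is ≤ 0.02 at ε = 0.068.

Need 2·20·exp(−2nε²) ≤ 0.02, i.e. exp(−2nε²) ≤ 0.02/40.
So 2nε² ≥ ln(40/0.02) = 7.600902.
Hence n ≥ 7.600902/(2·0.068²) = 821.897.
The smallest integer n is 822.

822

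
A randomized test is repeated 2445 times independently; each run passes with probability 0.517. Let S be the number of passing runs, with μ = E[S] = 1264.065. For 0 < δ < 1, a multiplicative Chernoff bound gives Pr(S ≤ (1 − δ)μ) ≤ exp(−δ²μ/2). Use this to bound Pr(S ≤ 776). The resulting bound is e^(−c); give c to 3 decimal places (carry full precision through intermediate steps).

Write 776 = (1 − δ)μ, so δ = 1 − 776/1264.065 = 0.3861075…
Then the exponent is δ²μ/2 = (μ − 776)²/(2μ) = 94.222783.

94.223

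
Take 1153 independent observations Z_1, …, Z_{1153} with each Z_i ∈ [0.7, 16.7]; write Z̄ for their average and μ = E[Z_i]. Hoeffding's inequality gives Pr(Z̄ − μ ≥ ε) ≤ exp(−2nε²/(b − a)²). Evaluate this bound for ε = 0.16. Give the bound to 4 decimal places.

0.7941

Exponent: 2nε²/(b − a)² = 2·1153·0.16² / 16² = 0.23060.
Bound = exp(−0.23060) = 0.79406.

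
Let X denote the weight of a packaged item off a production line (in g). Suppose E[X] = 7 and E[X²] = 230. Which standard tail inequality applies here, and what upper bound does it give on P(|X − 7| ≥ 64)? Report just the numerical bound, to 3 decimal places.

0.044

The first two moments determine the variance, so Chebyshev's inequality is the sharpest standard bound available.
Var(X) = E[X²] − (E[X])² = 230 − 49 = 181.
Chebyshev's inequality: P(|X − μ| ≥ t) ≤ Var(X)/t² = 181/4096 = 0.0442.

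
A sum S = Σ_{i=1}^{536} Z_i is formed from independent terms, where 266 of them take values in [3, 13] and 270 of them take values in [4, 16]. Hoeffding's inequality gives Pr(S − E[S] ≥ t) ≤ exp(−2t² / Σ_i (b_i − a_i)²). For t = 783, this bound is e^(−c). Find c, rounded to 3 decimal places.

Σ(b_i − a_i)² = 266·10² + 270·12² = 65480.
c = 2t² / 65480 = 2·783² / 65480 = 18.7260.

18.726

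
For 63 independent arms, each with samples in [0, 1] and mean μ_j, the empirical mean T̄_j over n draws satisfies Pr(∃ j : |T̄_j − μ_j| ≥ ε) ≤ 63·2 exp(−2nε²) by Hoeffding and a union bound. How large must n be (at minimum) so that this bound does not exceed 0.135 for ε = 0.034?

Need 2·63·exp(−2nε²) ≤ 0.135, i.e. exp(−2nε²) ≤ 0.135/126.
So 2nε² ≥ ln(126/0.135) = 6.838762.
Hence n ≥ 6.838762/(2·0.034²) = 2957.942.
The smallest integer n is 2958.

2958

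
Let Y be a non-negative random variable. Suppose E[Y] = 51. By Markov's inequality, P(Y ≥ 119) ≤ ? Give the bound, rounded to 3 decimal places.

0.429

Markov's inequality: for a non-negative random variable, P(Y ≥ a) ≤ E[Y]/a.
Here E[Y] = 51 and a = 119, so the bound is 51/119 = 0.4286.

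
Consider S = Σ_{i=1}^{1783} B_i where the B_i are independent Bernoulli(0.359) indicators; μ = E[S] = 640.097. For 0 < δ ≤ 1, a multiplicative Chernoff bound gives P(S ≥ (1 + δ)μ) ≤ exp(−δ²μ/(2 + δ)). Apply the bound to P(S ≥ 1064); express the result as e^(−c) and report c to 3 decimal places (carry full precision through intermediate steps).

105.448

Write 1064 = (1 + δ)μ, so δ = 1064/640.097 − 1 = 0.6622481…
Then the exponent is δ²μ/(2 + δ) = (1064 − μ)² / (μ·(2 + δ)) = 105.448078.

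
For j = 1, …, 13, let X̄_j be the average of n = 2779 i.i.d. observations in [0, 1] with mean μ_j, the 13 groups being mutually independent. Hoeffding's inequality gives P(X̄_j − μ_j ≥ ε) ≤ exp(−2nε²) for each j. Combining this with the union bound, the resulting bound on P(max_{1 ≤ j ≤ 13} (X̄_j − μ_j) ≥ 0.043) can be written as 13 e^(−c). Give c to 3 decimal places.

Union bound over the 13 events: P(max_{1 ≤ j ≤ 13} (X̄_j − μ_j) ≥ 0.043) ≤ 13·exp(−2nε²) = 13 exp(−2·2779·0.043²).
So c = 2·2779·0.043² = 10.2767.

10.277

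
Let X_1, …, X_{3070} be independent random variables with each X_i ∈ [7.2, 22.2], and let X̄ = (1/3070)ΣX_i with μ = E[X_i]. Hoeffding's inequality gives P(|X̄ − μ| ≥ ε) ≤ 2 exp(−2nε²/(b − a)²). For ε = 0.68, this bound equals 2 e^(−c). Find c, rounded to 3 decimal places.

12.618

c = 2nε²/(b − a)² = 2·3070·0.68² / 15² = 12.6184.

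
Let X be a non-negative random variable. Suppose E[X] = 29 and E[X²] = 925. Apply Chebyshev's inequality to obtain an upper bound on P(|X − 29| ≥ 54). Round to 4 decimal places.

Var(X) = E[X²] − (E[X])² = 925 − 841 = 84.
Chebyshev's inequality: P(|X − μ| ≥ t) ≤ Var(X)/t² = 84/2916 = 0.0288.

0.0288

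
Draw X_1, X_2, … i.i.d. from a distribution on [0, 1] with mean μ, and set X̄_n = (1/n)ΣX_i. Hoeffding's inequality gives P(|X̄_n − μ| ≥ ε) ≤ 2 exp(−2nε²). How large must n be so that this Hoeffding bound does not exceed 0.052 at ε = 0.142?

91

Require 2·exp(−2nε²) ≤ 0.052, i.e. 2nε² ≥ ln(2/0.052) = 3.649659.
So n ≥ 3.649659 / (2·0.142²) = 90.499.
The smallest integer n is 91.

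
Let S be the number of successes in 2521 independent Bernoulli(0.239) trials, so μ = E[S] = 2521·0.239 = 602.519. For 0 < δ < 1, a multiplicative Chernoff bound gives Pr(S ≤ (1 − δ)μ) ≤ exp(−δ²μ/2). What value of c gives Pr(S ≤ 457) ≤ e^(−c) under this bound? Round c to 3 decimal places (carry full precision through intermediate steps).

17.573

Write 457 = (1 − δ)μ, so δ = 1 − 457/602.519 = 0.2415177…
Then the exponent is δ²μ/2 = (μ − 457)²/(2μ) = 17.572707.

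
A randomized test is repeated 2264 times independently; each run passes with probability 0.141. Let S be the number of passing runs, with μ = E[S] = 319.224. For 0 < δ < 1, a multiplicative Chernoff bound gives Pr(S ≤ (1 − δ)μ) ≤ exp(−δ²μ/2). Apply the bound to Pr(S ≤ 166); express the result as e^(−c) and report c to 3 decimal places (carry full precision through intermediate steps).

Write 166 = (1 − δ)μ, so δ = 1 − 166/319.224 = 0.479989…
Then the exponent is δ²μ/2 = (μ − 166)²/(2μ) = 36.772915.

36.773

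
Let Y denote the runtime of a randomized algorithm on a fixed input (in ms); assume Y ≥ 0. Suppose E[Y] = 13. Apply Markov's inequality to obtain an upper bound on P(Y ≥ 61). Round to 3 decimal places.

Markov's inequality: for a non-negative random variable, P(Y ≥ a) ≤ E[Y]/a.
Here E[Y] = 13 and a = 61, so the bound is 13/61 = 0.2131.

0.213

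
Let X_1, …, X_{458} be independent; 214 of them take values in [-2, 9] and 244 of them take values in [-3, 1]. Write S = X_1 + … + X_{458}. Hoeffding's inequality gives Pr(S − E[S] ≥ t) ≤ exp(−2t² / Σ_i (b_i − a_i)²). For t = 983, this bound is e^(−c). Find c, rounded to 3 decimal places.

Σ(b_i − a_i)² = 214·11² + 244·4² = 29798.
c = 2t² / 29798 = 2·983² / 29798 = 64.8560.

64.856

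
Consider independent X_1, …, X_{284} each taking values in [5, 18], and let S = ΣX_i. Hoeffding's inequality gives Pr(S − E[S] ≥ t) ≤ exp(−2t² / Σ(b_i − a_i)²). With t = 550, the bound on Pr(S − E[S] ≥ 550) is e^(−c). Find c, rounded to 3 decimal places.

Σ(b_i − a_i)² = 284·(13)² = 47996.
c = 2t²/47996 = 2·550²/47996 = 12.6052.

12.605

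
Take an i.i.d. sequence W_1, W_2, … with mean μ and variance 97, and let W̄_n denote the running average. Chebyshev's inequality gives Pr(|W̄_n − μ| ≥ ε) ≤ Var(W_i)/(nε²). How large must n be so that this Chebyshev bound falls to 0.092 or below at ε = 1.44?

Require 97/(n·1.44²) ≤ 0.092, i.e. n ≥ 97/(0.092·1.44²) = 508.462.
The smallest integer n is 509.

509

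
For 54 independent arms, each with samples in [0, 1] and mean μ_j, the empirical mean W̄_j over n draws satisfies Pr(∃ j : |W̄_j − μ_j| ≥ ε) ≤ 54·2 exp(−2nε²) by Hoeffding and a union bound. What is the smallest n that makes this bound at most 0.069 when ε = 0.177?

Need 2·54·exp(−2nε²) ≤ 0.069, i.e. exp(−2nε²) ≤ 0.069/108.
So 2nε² ≥ ln(108/0.069) = 7.355780.
Hence n ≥ 7.355780/(2·0.177²) = 117.396.
The smallest integer n is 118.

118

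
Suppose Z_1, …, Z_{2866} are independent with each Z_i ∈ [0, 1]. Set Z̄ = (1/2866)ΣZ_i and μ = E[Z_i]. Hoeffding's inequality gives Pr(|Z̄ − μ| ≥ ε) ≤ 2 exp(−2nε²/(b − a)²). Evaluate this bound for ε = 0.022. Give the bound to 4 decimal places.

0.1248

Exponent: 2nε²/(b − a)² = 2·2866·0.022² / 1² = 2.77429.
Bound = 2·exp(−2.77429) = 0.12479.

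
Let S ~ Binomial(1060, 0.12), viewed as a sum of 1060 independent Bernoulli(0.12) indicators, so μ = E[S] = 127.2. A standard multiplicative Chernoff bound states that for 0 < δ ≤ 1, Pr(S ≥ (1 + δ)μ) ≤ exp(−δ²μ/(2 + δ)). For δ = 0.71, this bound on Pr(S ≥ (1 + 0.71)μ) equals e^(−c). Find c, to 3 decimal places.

c = δ²μ/(2 + δ) = 0.71²·127.2/(2 + 0.71) = 23.6611.

23.661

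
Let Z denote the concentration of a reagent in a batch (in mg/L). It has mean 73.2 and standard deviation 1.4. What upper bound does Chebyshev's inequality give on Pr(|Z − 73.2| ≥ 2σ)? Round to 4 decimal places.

Chebyshev: Pr(|Z − μ| ≥ t) ≤ Var(Z)/t².
Var(Z) = σ² = 1.4² = 1.96.
t = 2·1.4 = 2.8.
Bound = 1.96 / 7.84 = 0.2500.

0.2500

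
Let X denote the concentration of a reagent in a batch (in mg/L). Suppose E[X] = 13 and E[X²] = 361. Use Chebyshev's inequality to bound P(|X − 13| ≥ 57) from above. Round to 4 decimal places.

Var(X) = E[X²] − (E[X])² = 361 − 169 = 192.
Chebyshev's inequality: P(|X − μ| ≥ t) ≤ Var(X)/t² = 192/3249 = 0.0591.

0.0591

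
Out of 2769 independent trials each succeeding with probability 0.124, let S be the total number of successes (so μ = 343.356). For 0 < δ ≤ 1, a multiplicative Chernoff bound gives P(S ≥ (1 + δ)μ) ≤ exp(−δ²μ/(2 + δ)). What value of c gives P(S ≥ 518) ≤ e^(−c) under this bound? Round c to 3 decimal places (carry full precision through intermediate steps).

35.410

Write 518 = (1 + δ)μ, so δ = 518/343.356 − 1 = 0.5086383…
Then the exponent is δ²μ/(2 + δ) = (518 − μ)² / (μ·(2 + δ)) = 35.409896.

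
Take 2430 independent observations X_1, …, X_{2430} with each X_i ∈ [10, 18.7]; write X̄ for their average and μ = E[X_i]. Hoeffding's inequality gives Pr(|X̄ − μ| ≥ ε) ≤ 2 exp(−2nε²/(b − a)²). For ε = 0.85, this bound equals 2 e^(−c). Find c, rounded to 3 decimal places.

c = 2nε²/(b − a)² = 2·2430·0.85² / 8.7² = 46.3912.

46.391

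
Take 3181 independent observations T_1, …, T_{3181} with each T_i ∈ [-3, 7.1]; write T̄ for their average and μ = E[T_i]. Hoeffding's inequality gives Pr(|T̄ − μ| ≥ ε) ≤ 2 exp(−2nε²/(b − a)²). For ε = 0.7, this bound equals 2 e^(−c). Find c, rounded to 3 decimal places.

30.560

c = 2nε²/(b − a)² = 2·3181·0.7² / 10.1² = 30.5596.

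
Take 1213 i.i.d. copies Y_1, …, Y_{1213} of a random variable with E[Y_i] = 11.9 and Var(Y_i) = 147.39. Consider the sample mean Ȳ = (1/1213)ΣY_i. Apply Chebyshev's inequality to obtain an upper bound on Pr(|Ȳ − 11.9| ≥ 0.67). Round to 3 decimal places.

0.271

Var(Ȳ) = Var(Y_i)/n = 147.39/1213 = 0.12151.
Chebyshev: Pr(|Ȳ − 11.9| ≥ 0.67) ≤ Var(Ȳ)/(0.67)² = 147.39/(1213·0.67²) = 0.2707.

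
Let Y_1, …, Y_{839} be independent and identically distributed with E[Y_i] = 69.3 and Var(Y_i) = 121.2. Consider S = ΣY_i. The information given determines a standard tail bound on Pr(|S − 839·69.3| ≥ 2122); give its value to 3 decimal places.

With mean and variance of each term known, Chebyshev's inequality bounds the deviation of the sum (or sample mean).
Var(S) = n·Var(Y_i) = 839·121.2 = 101686.8.
Chebyshev: Pr(|S − 839·69.3| ≥ 2122) ≤ Var(S)/2122² = 101686.8/4502884 = 0.0226.

0.023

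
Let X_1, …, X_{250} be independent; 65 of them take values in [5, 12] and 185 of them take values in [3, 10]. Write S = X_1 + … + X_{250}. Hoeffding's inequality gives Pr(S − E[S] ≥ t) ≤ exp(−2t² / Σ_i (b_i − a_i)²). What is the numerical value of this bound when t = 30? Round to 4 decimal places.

0.8633

Σ(b_i − a_i)² = 65·7² + 185·7² = 12250.
Exponent = 2·30² / 12250 = 0.14694.
Bound = exp(−0.14694) = 0.86335.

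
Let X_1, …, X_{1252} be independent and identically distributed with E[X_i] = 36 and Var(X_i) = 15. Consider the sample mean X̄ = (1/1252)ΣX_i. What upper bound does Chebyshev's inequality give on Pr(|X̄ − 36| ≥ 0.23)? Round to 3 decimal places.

0.226

Var(X̄) = Var(X_i)/n = 15/1252 = 0.011981.
Chebyshev: Pr(|X̄ − 36| ≥ 0.23) ≤ Var(X̄)/(0.23)² = 15/(1252·0.23²) = 0.2265.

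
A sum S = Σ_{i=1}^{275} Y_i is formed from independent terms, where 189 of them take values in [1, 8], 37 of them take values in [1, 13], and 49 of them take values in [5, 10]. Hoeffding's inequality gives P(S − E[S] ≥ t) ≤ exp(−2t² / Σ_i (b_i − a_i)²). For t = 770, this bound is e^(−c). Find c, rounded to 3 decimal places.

74.984

Σ(b_i − a_i)² = 189·7² + 37·12² + 49·5² = 15814.
c = 2t² / 15814 = 2·770² / 15814 = 74.9842.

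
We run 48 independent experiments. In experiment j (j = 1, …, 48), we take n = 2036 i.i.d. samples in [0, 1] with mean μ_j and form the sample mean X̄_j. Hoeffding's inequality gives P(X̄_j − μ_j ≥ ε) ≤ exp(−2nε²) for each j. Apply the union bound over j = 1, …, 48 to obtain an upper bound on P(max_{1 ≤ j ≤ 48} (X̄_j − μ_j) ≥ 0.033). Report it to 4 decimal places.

Per-experiment Hoeffding bound: exp(−2·2036·0.033²) = exp(−4.43441) = 0.011862.
Union bound over 48 events: 48·0.011862 = 0.56938.

0.5694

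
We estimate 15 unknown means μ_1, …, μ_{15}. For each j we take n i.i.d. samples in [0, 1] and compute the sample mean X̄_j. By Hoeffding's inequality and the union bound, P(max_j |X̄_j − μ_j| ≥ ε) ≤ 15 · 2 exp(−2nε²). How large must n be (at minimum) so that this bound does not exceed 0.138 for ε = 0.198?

69

Need 2·15·exp(−2nε²) ≤ 0.138, i.e. exp(−2nε²) ≤ 0.138/30.
So 2nε² ≥ ln(30/0.138) = 5.381699.
Hence n ≥ 5.381699/(2·0.198²) = 68.637.
The smallest integer n is 69.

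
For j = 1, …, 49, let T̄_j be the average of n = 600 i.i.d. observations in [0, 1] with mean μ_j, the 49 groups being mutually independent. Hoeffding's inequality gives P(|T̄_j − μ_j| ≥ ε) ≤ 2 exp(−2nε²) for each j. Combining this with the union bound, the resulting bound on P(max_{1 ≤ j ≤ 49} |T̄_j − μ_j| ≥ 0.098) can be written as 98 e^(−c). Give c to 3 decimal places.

11.525

Union bound over the 49 events: P(max_{1 ≤ j ≤ 49} |T̄_j − μ_j| ≥ 0.098) ≤ 49·2·exp(−2nε²) = 98 exp(−2·600·0.098²).
So c = 2·600·0.098² = 11.5248.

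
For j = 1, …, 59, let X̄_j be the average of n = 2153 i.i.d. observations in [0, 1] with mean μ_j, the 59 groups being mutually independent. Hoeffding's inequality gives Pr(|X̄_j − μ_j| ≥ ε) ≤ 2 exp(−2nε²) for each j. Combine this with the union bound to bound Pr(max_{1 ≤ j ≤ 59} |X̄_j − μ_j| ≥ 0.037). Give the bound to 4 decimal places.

Per-experiment Hoeffding bound: 2·exp(−2·2153·0.037²) = 2·exp(−5.89491) = 0.0055068.
Union bound over 59 events: 59·0.0055068 = 0.32490.

0.3249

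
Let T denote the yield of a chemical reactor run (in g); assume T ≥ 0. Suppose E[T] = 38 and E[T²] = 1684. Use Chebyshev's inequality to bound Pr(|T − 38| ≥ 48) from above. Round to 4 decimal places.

Var(T) = E[T²] − (E[T])² = 1684 − 1444 = 240.
Chebyshev's inequality: Pr(|T − μ| ≥ t) ≤ Var(T)/t² = 240/2304 = 0.1042.

0.1042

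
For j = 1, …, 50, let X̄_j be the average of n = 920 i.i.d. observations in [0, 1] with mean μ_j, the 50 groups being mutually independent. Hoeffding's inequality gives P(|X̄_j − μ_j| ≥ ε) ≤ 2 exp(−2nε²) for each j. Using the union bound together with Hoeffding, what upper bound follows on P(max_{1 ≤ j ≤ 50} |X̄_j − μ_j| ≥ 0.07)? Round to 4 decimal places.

0.0121

Per-experiment Hoeffding bound: 2·exp(−2·920·0.07²) = 2·exp(−9.01600) = 0.0002429.
Union bound over 50 events: 50·0.0002429 = 0.01215.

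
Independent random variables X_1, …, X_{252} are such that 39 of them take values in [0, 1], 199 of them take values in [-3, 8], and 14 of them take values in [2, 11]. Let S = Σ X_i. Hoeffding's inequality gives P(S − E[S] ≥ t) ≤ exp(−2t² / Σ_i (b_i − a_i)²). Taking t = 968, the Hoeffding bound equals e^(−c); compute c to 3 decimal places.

74.214

Σ(b_i − a_i)² = 39·1² + 199·11² + 14·9² = 25252.
c = 2t² / 25252 = 2·968² / 25252 = 74.2138.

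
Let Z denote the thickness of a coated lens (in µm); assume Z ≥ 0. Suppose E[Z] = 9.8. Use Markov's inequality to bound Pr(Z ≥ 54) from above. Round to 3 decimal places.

Markov's inequality: for a non-negative random variable, Pr(Z ≥ a) ≤ E[Z]/a.
Here E[Z] = 9.8 and a = 54, so the bound is 9.8/54 = 0.1815.

0.181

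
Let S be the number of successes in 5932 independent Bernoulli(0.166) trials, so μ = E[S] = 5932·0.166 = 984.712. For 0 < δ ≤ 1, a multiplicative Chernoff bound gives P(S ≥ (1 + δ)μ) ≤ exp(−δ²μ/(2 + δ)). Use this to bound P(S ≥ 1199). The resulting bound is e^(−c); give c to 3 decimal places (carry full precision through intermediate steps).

Write 1199 = (1 + δ)μ, so δ = 1199/984.712 − 1 = 0.2176149…
Then the exponent is δ²μ/(2 + δ) = (1199 − μ)² / (μ·(2 + δ)) = 21.028115.

21.028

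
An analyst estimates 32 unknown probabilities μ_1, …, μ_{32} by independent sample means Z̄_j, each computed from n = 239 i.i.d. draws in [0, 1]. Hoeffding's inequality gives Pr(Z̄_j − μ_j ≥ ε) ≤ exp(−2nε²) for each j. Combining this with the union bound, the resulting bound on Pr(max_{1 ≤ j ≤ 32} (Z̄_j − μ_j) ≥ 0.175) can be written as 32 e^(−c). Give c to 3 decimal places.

14.639

Union bound over the 32 events: Pr(max_{1 ≤ j ≤ 32} (Z̄_j − μ_j) ≥ 0.175) ≤ 32·exp(−2nε²) = 32 exp(−2·239·0.175²).
So c = 2·239·0.175² = 14.6387.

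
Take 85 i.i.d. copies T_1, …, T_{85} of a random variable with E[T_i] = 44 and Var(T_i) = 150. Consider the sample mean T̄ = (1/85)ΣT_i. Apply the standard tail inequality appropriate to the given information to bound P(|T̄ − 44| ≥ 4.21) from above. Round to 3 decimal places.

0.100

With mean and variance of each term known, Chebyshev's inequality bounds the deviation of the sum (or sample mean).
Var(T̄) = Var(T_i)/n = 150/85 = 1.7647.
Chebyshev: P(|T̄ − 44| ≥ 4.21) ≤ Var(T̄)/(4.21)² = 150/(85·4.21²) = 0.0996.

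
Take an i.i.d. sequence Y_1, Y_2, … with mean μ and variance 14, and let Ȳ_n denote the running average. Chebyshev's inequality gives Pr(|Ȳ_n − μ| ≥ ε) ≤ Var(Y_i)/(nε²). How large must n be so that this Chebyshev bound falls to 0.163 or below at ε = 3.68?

Require 14/(n·3.68²) ≤ 0.163, i.e. n ≥ 14/(0.163·3.68²) = 6.342.
The smallest integer n is 7.

7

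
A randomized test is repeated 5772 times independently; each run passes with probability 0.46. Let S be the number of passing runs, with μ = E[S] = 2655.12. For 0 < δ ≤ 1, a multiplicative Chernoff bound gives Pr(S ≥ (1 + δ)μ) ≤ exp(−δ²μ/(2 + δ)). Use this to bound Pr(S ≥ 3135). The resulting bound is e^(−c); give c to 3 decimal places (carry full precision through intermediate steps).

Write 3135 = (1 + δ)μ, so δ = 3135/2655.12 − 1 = 0.1807376…
Then the exponent is δ²μ/(2 + δ) = (3135 − μ)² / (μ·(2 + δ)) = 39.772028.

39.772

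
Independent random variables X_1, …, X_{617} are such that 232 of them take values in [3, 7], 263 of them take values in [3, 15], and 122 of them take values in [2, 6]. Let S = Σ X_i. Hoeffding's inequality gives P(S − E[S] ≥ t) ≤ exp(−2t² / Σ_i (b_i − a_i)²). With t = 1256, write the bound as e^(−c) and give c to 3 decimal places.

72.470

Σ(b_i − a_i)² = 232·4² + 263·12² + 122·4² = 43536.
c = 2t² / 43536 = 2·1256² / 43536 = 72.4704.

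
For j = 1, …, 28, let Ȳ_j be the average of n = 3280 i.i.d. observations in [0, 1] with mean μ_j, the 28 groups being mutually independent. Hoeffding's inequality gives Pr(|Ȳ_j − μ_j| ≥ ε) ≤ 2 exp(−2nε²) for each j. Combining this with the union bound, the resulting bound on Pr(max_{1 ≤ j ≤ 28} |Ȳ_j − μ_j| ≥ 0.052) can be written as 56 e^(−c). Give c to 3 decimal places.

Union bound over the 28 events: Pr(max_{1 ≤ j ≤ 28} |Ȳ_j − μ_j| ≥ 0.052) ≤ 28·2·exp(−2nε²) = 56 exp(−2·3280·0.052²).
So c = 2·3280·0.052² = 17.7382.

17.738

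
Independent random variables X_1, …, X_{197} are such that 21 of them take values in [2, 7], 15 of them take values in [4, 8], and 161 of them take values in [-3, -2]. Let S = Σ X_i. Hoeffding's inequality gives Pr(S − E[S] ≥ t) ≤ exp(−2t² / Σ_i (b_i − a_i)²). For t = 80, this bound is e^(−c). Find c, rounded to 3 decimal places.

Σ(b_i − a_i)² = 21·5² + 15·4² + 161·1² = 926.
c = 2t² / 926 = 2·80² / 926 = 13.8229.

13.823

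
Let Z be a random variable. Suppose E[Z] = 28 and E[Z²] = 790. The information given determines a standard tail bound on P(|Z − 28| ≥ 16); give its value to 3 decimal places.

The first two moments determine the variance, so Chebyshev's inequality is the sharpest standard bound available.
Var(Z) = E[Z²] − (E[Z])² = 790 − 784 = 6.
Chebyshev's inequality: P(|Z − μ| ≥ t) ≤ Var(Z)/t² = 6/256 = 0.0234.

0.023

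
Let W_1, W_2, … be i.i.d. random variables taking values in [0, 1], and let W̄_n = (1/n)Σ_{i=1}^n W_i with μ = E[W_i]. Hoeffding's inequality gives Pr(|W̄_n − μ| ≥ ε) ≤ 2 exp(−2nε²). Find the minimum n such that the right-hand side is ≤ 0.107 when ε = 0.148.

Require 2·exp(−2nε²) ≤ 0.107, i.e. 2nε² ≥ ln(2/0.107) = 2.928074.
So n ≥ 2.928074 / (2·0.148²) = 66.839.
The smallest integer n is 67.

67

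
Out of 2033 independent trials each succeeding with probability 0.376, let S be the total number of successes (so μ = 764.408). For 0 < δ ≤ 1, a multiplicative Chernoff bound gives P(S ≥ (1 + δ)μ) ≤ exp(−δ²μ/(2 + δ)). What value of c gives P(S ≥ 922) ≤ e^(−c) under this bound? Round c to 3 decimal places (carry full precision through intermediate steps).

14.727

Write 922 = (1 + δ)μ, so δ = 922/764.408 − 1 = 0.2061622…
Then the exponent is δ²μ/(2 + δ) = (922 − μ)² / (μ·(2 + δ)) = 14.726708.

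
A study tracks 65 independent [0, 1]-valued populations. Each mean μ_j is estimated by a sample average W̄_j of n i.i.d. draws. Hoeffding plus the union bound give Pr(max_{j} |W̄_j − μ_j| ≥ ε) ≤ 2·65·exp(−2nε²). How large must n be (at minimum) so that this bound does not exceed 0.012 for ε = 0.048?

Need 2·65·exp(−2nε²) ≤ 0.012, i.e. exp(−2nε²) ≤ 0.012/130.
So 2nε² ≥ ln(130/0.012) = 9.290383.
Hence n ≥ 9.290383/(2·0.048²) = 2016.142.
The smallest integer n is 2017.

2017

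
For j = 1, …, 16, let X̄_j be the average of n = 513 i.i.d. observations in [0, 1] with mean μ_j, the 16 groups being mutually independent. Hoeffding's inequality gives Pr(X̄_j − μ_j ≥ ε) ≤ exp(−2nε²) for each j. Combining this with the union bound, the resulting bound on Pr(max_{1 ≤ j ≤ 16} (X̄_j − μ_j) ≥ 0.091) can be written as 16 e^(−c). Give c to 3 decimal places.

Union bound over the 16 events: Pr(max_{1 ≤ j ≤ 16} (X̄_j − μ_j) ≥ 0.091) ≤ 16·exp(−2nε²) = 16 exp(−2·513·0.091²).
So c = 2·513·0.091² = 8.4963.

8.496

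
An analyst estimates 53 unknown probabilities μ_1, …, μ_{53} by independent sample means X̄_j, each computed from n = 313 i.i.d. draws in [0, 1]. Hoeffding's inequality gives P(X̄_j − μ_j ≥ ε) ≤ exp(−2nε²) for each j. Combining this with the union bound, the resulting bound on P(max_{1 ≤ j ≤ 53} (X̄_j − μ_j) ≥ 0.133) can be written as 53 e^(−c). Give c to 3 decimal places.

Union bound over the 53 events: P(max_{1 ≤ j ≤ 53} (X̄_j − μ_j) ≥ 0.133) ≤ 53·exp(−2nε²) = 53 exp(−2·313·0.133²).
So c = 2·313·0.133² = 11.0733.

11.073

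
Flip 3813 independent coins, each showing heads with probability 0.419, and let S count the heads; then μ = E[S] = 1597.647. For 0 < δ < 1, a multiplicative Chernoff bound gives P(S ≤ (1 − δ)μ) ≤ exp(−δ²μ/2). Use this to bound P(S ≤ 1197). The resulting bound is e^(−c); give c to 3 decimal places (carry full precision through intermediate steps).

Write 1197 = (1 − δ)μ, so δ = 1 − 1197/1597.647 = 0.2507732…
Then the exponent is δ²μ/2 = (μ − 1197)²/(2μ) = 50.235759.

50.236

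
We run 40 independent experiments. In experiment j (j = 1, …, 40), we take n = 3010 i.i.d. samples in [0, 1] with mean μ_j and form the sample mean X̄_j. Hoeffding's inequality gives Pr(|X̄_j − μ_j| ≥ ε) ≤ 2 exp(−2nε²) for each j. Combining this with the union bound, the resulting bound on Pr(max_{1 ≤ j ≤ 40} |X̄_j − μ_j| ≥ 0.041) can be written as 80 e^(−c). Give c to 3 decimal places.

10.120

Union bound over the 40 events: Pr(max_{1 ≤ j ≤ 40} |X̄_j − μ_j| ≥ 0.041) ≤ 40·2·exp(−2nε²) = 80 exp(−2·3010·0.041²).
So c = 2·3010·0.041² = 10.1196.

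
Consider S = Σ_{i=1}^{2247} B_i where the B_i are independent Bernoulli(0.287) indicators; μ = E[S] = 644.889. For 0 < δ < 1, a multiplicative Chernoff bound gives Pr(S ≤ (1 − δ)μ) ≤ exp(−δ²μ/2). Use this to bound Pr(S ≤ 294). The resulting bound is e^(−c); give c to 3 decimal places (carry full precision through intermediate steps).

Write 294 = (1 − δ)μ, so δ = 1 − 294/644.889 = 0.5441076…
Then the exponent is δ²μ/2 = (μ − 294)²/(2μ) = 95.460684.

95.461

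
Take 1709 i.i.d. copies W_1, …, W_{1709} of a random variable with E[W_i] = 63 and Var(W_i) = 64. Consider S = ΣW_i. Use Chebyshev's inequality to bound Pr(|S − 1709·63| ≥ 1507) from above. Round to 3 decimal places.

0.048

Var(S) = n·Var(W_i) = 1709·64 = 109376.
Chebyshev: Pr(|S − 1709·63| ≥ 1507) ≤ Var(S)/1507² = 109376/2271049 = 0.0482.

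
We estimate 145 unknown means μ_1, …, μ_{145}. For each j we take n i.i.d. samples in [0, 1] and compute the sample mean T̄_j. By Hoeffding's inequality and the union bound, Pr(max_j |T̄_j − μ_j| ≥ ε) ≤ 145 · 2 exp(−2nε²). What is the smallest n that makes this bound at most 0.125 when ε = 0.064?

946

Need 2·145·exp(−2nε²) ≤ 0.125, i.e. exp(−2nε²) ≤ 0.125/290.
So 2nε² ≥ ln(290/0.125) = 7.749322.
Hence n ≥ 7.749322/(2·0.064²) = 945.962.
The smallest integer n is 946.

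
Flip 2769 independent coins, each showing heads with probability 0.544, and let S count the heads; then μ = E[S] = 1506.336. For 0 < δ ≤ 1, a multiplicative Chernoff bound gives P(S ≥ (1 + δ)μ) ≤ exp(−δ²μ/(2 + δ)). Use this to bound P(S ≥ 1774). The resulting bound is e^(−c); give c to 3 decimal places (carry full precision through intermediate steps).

Write 1774 = (1 + δ)μ, so δ = 1774/1506.336 − 1 = 0.1776921…
Then the exponent is δ²μ/(2 + δ) = (1774 − μ)² / (μ·(2 + δ)) = 21.840451.

21.840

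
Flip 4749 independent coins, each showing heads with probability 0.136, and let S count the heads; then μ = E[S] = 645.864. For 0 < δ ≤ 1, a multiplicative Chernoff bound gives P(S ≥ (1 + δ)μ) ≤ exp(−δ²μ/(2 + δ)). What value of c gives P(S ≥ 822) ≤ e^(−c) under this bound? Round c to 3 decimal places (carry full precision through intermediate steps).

Write 822 = (1 + δ)μ, so δ = 822/645.864 − 1 = 0.2727138…
Then the exponent is δ²μ/(2 + δ) = (822 − μ)² / (μ·(2 + δ)) = 21.135398.

21.135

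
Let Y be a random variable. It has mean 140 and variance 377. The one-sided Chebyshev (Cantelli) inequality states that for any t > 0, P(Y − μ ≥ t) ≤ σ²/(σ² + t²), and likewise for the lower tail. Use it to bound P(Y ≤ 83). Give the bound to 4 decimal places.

Here σ² = 377 and t = 57, so σ² + t² = 3626.
Cantelli's bound: 377/3626 = 0.1040.

0.1040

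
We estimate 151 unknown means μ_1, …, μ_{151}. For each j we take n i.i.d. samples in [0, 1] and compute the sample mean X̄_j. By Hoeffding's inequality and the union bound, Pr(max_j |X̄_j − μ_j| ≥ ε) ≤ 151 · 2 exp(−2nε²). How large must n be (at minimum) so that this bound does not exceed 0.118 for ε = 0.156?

162

Need 2·151·exp(−2nε²) ≤ 0.118, i.e. exp(−2nε²) ≤ 0.118/302.
So 2nε² ≥ ln(302/0.118) = 7.847498.
Hence n ≥ 7.847498/(2·0.156²) = 161.232.
The smallest integer n is 162.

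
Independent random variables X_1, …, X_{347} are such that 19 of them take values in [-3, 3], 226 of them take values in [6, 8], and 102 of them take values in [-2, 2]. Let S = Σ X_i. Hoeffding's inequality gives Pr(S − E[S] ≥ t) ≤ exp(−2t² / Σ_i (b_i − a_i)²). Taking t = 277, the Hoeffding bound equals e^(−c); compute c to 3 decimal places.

47.658

Σ(b_i − a_i)² = 19·6² + 226·2² + 102·4² = 3220.
c = 2t² / 3220 = 2·277² / 3220 = 47.6578.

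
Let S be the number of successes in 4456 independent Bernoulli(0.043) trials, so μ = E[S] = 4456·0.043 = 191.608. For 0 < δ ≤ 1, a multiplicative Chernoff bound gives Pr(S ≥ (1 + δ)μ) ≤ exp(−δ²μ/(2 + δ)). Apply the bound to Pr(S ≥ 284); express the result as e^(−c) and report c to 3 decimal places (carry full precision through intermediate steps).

Write 284 = (1 + δ)μ, so δ = 284/191.608 − 1 = 0.4821928…
Then the exponent is δ²μ/(2 + δ) = (284 − μ)² / (μ·(2 + δ)) = 17.948146.

17.948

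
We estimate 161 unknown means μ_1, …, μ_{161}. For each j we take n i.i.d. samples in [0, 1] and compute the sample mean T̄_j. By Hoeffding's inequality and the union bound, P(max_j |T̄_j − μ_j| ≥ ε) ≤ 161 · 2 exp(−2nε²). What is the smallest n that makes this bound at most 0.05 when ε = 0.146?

206

Need 2·161·exp(−2nε²) ≤ 0.05, i.e. exp(−2nε²) ≤ 0.05/322.
So 2nε² ≥ ln(322/0.05) = 8.770284.
Hence n ≥ 8.770284/(2·0.146²) = 205.721.
The smallest integer n is 206.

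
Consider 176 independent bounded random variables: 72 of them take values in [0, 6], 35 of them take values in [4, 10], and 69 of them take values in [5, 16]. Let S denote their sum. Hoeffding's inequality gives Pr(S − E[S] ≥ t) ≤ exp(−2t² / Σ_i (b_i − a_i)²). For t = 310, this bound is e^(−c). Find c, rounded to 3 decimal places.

Σ(b_i − a_i)² = 72·6² + 35·6² + 69·11² = 12201.
c = 2t² / 12201 = 2·310² / 12201 = 15.7528.

15.753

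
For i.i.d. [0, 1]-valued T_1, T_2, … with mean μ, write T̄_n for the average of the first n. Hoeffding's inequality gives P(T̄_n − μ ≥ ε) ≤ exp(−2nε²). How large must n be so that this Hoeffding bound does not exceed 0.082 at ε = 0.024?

2172

Require exp(−2nε²) ≤ 0.082, i.e. 2nε² ≥ ln(1/0.082) = 2.501036.
So n ≥ 2.501036 / (2·0.024²) = 2171.038.
The smallest integer n is 2172.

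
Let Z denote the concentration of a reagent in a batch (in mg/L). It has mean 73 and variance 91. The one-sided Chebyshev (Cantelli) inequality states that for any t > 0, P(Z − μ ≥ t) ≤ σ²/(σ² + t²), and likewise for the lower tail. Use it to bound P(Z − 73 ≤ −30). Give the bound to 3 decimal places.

0.092

Here σ² = 91 and t = 30, so σ² + t² = 991.
Cantelli's bound: 91/991 = 0.0918.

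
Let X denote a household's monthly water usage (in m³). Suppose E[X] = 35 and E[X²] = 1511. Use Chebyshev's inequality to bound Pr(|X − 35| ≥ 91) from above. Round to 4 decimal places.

Var(X) = E[X²] − (E[X])² = 1511 − 1225 = 286.
Chebyshev's inequality: Pr(|X − μ| ≥ t) ≤ Var(X)/t² = 286/8281 = 0.0345.

0.0345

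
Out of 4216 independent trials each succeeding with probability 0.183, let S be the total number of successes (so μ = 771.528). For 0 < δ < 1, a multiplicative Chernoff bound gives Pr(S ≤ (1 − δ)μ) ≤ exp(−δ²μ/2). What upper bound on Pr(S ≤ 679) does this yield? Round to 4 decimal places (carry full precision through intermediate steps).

Write 679 = (1 − δ)μ, so δ = 1 − 679/771.528 = 0.1199282…
Then the exponent is δ²μ/2 = (μ − 679)²/(2μ) = 5.548360.
Bound = exp(−5.548360) = 0.00389.

0.0039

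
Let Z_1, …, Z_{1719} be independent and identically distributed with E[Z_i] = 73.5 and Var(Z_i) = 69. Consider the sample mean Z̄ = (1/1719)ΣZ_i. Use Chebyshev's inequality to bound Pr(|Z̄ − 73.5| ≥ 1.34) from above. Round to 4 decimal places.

0.0224

Var(Z̄) = Var(Z_i)/n = 69/1719 = 0.04014.
Chebyshev: Pr(|Z̄ − 73.5| ≥ 1.34) ≤ Var(Z̄)/(1.34)² = 69/(1719·1.34²) = 0.0224.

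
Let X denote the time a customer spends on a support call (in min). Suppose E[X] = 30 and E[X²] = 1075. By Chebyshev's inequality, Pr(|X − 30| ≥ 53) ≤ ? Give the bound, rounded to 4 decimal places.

0.0623

Var(X) = E[X²] − (E[X])² = 1075 − 900 = 175.
Chebyshev's inequality: Pr(|X − μ| ≥ t) ≤ Var(X)/t² = 175/2809 = 0.0623.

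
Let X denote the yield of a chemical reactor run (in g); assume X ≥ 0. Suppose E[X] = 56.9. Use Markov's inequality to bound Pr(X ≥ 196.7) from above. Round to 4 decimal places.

Markov's inequality: for a non-negative random variable, Pr(X ≥ a) ≤ E[X]/a.
Here E[X] = 56.9 and a = 196.7, so the bound is 56.9/196.7 = 0.2893.

0.2893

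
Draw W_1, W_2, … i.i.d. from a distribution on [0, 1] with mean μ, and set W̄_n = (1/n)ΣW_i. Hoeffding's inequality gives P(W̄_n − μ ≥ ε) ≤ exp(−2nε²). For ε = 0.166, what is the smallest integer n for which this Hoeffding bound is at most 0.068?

49

Require exp(−2nε²) ≤ 0.068, i.e. 2nε² ≥ ln(1/0.068) = 2.688248.
So n ≥ 2.688248 / (2·0.166²) = 48.778.
The smallest integer n is 49.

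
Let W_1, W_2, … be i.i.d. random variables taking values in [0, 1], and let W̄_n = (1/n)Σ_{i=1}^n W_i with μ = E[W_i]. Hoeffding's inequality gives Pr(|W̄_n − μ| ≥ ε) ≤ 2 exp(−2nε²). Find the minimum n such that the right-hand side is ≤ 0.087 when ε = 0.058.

466

Require 2·exp(−2nε²) ≤ 0.087, i.e. 2nε² ≥ ln(2/0.087) = 3.134994.
So n ≥ 3.134994 / (2·0.058²) = 465.962.
The smallest integer n is 466.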